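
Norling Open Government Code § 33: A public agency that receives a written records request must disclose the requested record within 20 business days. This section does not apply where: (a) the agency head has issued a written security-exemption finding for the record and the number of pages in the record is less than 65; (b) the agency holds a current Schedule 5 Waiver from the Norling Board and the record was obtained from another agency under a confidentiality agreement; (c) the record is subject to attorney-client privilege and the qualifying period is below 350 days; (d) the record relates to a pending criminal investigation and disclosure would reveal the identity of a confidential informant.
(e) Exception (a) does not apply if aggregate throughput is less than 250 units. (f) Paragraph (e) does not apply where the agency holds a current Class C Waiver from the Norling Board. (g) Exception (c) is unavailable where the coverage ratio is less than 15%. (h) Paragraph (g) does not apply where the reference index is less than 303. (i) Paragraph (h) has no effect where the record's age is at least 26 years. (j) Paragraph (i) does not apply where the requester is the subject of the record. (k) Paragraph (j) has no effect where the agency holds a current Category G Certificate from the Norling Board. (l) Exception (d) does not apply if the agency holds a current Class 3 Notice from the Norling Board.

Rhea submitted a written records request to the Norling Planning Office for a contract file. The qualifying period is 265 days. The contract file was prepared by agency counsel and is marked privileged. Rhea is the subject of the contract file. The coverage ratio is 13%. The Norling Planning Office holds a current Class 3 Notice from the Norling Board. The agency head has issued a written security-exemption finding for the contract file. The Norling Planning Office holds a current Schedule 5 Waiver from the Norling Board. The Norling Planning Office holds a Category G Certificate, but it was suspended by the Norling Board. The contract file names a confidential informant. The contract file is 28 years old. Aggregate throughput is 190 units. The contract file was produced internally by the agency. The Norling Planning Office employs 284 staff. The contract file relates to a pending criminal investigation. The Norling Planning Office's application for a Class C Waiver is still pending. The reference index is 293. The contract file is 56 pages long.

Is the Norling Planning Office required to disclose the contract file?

All of (a)'s requirements are met (a written security-exemption finding has been issued; the number of pages in the record is 56, less than the 65 limit). But: (e) is engaged — aggregate throughput is 190 units, less than the 250 units limit. (f) is not triggered (no current Class C Waiver is held), so (e) stands. So (a) is unavailable.
Exception (b) fails — the contract file was produced internally.
Exception (c) is satisfied on its face — the contract file is privileged; the qualifying period is 265 days, below the 350 days limit. Applying paragraphs (g)–(k): (g) applies (the coverage ratio is 13%, less than the 15% limit), but yields to (h): (h) operates against (g): the reference index is 293, less than the 303 limit. (i) applies (the record's age is 28 years, meeting the 26 years threshold), but is set aside by (j): (j) operates against (i): Rhea is the subject of the contract file. (k) is not engaged (there is no Category G Certificate in force), so (j) stands. (c) remains available.
Exception (d) is satisfied on its face — the contract file relates to a pending investigation; the contract file names a confidential informant. Turning to paragraph (l): (l) operates — a current Class 3 Notice is held. So (d) is unavailable.

No — exception (c) applies; the Norling Planning Office is not required to disclose the contract file.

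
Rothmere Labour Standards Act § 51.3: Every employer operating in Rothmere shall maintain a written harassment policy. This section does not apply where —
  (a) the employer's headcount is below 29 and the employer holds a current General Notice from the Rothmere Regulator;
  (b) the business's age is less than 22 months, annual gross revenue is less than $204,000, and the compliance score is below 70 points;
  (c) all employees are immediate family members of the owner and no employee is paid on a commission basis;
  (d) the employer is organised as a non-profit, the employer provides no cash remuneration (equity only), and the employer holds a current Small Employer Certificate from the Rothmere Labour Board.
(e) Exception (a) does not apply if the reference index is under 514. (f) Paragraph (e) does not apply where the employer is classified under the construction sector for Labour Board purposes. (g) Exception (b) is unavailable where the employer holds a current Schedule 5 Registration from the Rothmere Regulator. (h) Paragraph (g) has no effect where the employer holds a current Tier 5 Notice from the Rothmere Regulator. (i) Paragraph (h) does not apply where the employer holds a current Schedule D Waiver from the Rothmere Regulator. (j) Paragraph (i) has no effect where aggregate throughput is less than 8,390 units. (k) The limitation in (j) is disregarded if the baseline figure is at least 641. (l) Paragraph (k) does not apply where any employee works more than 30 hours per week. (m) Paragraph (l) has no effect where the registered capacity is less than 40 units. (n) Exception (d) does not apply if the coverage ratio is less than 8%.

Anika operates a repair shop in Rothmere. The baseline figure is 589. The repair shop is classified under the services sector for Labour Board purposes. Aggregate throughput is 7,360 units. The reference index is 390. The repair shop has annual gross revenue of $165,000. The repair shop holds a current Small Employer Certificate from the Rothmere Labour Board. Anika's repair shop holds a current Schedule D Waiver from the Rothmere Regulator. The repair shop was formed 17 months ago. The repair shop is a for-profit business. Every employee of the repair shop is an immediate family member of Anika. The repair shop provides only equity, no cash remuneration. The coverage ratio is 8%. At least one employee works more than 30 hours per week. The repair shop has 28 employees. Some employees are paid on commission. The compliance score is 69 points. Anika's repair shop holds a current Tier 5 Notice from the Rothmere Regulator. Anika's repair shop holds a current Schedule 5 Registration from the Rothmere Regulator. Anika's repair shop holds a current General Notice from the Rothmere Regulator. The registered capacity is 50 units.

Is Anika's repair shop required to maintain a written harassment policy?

No — exception (b) applies; Anika's repair shop is not required to maintain a written harassment policy.

Exception (a) is satisfied on its face — the employer's headcount is 28, below the 29 limit; a current General Notice is held. But applying paragraphs (e)–(f): (e) is triggered — the reference index is 390, under the 514 limit. (f), which would lift (e), is not engaged — the repair shop is classified under the services sector. So (a) is unavailable.
Exception (b): the business's age is 17 months, less than the 22 months limit; annual gross revenue is $165,000, less than the $204,000 limit; the compliance score is 69 points, below the 70 points limit — every condition holds. Applying paragraphs (g)–(m): (g) would limit (b) — a current Schedule 5 Registration is held — but (h) sets (g) aside: (h) operates against (g): a current Tier 5 Notice is held. (i) is triggered (a current Schedule D Waiver is held), but yields to (j): (j) operates against (i): aggregate throughput is 7,360 units, less than the 8,390 units limit. (k) does not operate here (the baseline figure is 589, short of 641), so (j) stands. (b) remains available.
Exception (c) requires that no employee is paid on a commission basis; but some employees are paid on commission, so (c) is unavailable.
Exception (d) requires that the employer is organised as a non-profit; but the employer is for-profit, so (d) is unavailable.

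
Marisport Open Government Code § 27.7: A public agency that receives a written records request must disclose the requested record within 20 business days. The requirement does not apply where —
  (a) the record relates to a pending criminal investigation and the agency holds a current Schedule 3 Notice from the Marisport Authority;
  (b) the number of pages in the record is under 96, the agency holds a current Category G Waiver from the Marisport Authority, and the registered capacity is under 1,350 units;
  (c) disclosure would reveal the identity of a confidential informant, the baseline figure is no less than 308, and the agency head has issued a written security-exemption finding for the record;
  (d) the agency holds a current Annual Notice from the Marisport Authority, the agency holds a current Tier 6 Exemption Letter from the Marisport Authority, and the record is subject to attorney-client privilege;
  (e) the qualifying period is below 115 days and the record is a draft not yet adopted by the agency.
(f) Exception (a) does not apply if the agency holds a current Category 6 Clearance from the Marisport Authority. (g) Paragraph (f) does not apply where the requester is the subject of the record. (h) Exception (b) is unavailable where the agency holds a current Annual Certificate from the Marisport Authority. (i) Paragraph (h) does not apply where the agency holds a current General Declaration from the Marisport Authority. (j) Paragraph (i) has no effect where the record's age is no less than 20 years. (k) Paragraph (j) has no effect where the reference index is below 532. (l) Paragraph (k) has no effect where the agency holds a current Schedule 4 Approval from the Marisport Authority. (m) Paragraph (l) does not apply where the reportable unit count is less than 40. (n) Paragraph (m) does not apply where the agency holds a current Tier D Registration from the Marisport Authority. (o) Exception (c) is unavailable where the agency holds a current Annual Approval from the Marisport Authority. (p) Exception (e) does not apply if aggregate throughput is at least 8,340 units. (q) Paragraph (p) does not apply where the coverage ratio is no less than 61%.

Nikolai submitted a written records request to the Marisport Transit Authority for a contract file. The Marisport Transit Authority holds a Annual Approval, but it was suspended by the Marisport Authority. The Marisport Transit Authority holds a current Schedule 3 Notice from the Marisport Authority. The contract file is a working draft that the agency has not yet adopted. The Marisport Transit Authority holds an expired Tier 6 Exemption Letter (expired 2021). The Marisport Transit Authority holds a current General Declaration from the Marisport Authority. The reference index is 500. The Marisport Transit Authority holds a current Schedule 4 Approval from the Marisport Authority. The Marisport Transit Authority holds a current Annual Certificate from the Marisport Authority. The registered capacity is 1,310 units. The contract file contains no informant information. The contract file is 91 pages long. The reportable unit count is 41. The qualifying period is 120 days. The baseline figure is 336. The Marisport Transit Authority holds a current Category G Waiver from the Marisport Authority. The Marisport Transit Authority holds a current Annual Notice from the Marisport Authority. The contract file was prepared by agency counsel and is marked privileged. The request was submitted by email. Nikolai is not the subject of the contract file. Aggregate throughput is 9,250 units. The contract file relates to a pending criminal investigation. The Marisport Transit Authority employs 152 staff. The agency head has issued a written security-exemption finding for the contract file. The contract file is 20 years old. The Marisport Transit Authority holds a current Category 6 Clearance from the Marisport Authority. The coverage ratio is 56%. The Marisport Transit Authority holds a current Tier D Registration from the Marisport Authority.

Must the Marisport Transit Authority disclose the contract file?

Yes — the Marisport Transit Authority must disclose the contract file.

All of (a)'s requirements are met (the contract file relates to a pending investigation; a current Schedule 3 Notice is held). However, paragraphs (f)–(g) must be considered: (f) is triggered — a current Category 6 Clearance is held. (g), which would lift (f), is not triggered — Nikolai is not the subject of the contract file. (a) is therefore removed.
Exception (b)'s conditions are all satisfied: the number of pages in the record is 91, under the 96 limit; a current Category G Waiver is held; the registered capacity is 1,310 units, under the 1,350 units limit. But: (h) operates — a current Annual Certificate is held. (i) is engaged (a current General Declaration is held), but is overridden by (j): (j) operates against (i): the record's age is 20 years, meeting the 20 years threshold. (k) is engaged (the reference index is 500, below the 532 limit), but is overridden by (l): (l) operates against (k): a current Schedule 4 Approval is held. (m) is not engaged (the reportable unit count is 41, not less than 40), so (l) stands. (b) is therefore removed.
Exception (c) does not apply: the contract file contains no informant information.
Exception (d) fails — the Tier 6 Exemption Letter is not current.
Exception (e) does not apply: the qualifying period is 120 days, not below 115 days.
No exception displaces § 27.7.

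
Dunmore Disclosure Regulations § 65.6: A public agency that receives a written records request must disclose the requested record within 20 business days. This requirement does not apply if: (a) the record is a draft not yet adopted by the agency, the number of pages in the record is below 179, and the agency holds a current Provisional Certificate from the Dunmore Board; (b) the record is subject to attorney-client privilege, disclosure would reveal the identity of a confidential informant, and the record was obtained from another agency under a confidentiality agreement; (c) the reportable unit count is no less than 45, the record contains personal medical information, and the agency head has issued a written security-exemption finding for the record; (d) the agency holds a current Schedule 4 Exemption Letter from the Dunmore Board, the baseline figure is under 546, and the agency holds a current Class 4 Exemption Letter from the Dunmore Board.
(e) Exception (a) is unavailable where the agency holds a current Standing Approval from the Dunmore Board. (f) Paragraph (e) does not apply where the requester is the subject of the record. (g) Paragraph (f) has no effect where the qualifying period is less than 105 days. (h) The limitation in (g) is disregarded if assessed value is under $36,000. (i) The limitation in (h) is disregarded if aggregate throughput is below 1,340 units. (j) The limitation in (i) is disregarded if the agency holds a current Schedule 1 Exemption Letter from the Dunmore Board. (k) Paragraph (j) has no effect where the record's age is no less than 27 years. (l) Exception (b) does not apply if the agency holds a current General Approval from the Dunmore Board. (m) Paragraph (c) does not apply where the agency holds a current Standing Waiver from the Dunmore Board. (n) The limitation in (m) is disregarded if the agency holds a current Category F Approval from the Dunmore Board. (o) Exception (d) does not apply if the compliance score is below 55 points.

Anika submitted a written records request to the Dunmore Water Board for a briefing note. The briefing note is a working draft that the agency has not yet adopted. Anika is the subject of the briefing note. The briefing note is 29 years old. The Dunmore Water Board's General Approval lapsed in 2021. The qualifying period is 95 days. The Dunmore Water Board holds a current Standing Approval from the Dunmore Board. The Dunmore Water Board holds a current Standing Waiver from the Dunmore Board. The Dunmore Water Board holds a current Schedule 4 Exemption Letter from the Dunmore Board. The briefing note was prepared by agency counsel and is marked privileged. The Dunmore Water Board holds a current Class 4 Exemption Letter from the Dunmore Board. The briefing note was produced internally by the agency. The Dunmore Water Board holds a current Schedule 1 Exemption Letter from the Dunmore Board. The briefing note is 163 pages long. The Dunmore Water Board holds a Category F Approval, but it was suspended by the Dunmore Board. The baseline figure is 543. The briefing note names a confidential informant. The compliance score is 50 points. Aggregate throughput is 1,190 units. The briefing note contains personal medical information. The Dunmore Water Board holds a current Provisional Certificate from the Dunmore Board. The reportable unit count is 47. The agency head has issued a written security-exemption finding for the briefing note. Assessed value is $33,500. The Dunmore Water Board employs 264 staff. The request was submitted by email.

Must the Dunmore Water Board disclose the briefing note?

Yes — the Dunmore Water Board must disclose the briefing note.

Exception (a)'s conditions are all satisfied: the briefing note is an unadopted draft; the number of pages in the record is 163, below the 179 limit; a current Provisional Certificate is held. However, paragraphs (e)–(k) must be considered: (e) operates — a current Standing Approval is held. (f) operates (Anika is the subject of the briefing note), but yields to (g): (g) operates — the qualifying period is 95 days, less than the 105 days limit. (h) would limit (g) — assessed value is $33,500, under the $36,000 limit — but (i) sets (h) aside: (i) operates against (h): aggregate throughput is 1,190 units, below the 1,340 units limit. (j) applies (a current Schedule 1 Exemption Letter is held), but is itself disapplied by (k): (k) operates against (j): the record's age is 29 years, meeting the 27 years threshold. So (a) is unavailable.
Exception (b) requires that the record was obtained from another agency under a confidentiality agreement; but the briefing note was produced internally, so (b) is unavailable.
All of (c)'s requirements are met (the reportable unit count is 47, meeting the 45 threshold; the briefing note contains personal medical information; a written security-exemption finding has been issued). But applying paragraphs (m)–(n): (m) operates against (c): a current Standing Waiver is held. (n), which would lift (m), does not operate here — no current Category F Approval is held. So (c) is unavailable.
Exception (d)'s conditions are all satisfied: a current Schedule 4 Exemption Letter is held; the baseline figure is 543, under the 546 limit; a current Class 4 Exemption Letter is held. Turning to paragraph (o): (o) is engaged — the compliance score is 50 points, below the 55 points limit. So (d) is unavailable.
No exception applies. The general rule governs.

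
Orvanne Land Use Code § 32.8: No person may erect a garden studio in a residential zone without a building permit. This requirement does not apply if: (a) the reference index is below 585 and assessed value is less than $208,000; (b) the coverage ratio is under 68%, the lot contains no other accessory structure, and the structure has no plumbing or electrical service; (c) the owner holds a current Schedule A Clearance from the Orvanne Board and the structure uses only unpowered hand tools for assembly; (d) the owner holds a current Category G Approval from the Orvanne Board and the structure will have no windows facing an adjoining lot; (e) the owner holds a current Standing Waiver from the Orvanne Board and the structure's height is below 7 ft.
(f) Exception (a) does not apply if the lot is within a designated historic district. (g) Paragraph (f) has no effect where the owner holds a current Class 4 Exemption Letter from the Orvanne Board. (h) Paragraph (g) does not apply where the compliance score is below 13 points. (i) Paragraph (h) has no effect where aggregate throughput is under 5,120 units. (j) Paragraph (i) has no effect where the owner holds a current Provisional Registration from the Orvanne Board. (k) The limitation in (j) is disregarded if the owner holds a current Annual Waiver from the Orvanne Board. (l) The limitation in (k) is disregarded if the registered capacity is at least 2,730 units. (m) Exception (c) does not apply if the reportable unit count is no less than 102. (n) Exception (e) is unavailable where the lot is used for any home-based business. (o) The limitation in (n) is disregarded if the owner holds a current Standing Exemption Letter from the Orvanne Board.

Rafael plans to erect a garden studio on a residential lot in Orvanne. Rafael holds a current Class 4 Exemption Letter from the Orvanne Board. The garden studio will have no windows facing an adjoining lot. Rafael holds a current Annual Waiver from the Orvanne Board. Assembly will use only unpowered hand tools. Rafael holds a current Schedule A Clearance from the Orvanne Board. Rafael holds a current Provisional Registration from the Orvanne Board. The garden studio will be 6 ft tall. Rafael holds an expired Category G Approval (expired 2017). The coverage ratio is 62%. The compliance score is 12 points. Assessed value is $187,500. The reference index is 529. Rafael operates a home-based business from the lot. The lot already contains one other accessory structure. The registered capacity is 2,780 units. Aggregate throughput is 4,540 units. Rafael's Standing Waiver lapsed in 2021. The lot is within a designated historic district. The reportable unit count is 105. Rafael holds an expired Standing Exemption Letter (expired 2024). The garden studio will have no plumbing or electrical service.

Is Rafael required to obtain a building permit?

Exception (a)'s conditions are all satisfied: the reference index is 529, below the 585 limit; assessed value is $187,500, less than the $208,000 limit. But applying paragraphs (f)–(l): (f) operates against (a): the lot is in a historic district. (g) is triggered (a current Class 4 Exemption Letter is held), but is displaced by (h): (h) is engaged — the compliance score is 12 points, below the 13 points limit. (i) is triggered (aggregate throughput is 4,540 units, under the 5,120 units limit), but is overridden by (j): (j) applies — a current Provisional Registration is held. (k) would limit (j) — a current Annual Waiver is held — but (l) sets (k) aside: (l) operates against (k): the registered capacity is 2,780 units, meeting the 2,730 units threshold. (a) is therefore removed.
Exception (b) does not apply: the lot already has another accessory structure.
All of (c)'s requirements are met (a current Schedule A Clearance is held; assembly uses only hand tools). Turning to paragraph (m): (m) operates against (c): the reportable unit count is 105, meeting the 102 threshold. (c) is therefore removed.
Exception (d) requires that the owner holds a current Category G Approval from the Orvanne Board; but the Category G Approval is not current, so (d) is unavailable.
Exception (e) fails — the Standing Waiver is not current.
None of the exceptions is available; § 32.8 applies in full.

Yes — Rafael must obtain a building permit.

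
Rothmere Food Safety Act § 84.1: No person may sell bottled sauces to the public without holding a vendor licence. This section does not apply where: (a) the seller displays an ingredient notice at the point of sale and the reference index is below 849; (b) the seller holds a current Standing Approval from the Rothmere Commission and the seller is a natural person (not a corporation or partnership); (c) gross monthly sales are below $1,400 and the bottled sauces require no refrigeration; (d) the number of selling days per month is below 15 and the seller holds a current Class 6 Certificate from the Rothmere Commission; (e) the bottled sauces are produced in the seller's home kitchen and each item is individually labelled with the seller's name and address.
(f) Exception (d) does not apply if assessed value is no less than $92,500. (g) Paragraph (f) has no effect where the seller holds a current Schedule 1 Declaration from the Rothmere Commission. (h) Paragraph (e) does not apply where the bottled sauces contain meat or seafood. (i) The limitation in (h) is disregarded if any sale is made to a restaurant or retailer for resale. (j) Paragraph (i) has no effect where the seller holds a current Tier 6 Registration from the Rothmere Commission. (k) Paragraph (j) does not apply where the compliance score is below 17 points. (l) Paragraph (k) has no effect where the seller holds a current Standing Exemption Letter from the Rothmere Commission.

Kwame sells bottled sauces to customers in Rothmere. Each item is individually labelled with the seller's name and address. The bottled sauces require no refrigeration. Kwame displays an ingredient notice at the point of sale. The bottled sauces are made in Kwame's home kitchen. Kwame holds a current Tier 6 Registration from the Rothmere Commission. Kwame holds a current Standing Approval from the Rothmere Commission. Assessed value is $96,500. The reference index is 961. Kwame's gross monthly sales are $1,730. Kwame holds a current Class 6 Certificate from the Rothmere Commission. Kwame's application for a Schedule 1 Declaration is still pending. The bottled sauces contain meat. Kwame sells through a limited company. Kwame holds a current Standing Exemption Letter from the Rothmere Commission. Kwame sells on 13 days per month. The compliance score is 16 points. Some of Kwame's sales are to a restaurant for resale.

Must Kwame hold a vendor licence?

Exception (a) requires that the reference index is below 849; but the reference index is 961, not below 849, so (a) is unavailable.
Exception (b) does not apply: the seller operates through a limited company.
Exception (c) does not apply: gross monthly sales are $1,730, not below $1,400.
Exception (d): the number of selling days per month is 13, below the 15 limit; a current Class 6 Certificate is held — every condition holds. Turning to paragraphs (f)–(g): (f) operates against (d): assessed value is $96,500, meeting the $92,500 threshold. (g) is inapplicable (there is no Schedule 1 Declaration in force), so (f) stands. Exception (d) does not apply.
Exception (e): the bottled sauces are home-kitchen produced; items are individually labelled — every condition holds. But: (h) operates against (e): the bottled sauces contain meat. (i) is triggered (some sales are to a restaurant for resale), but is displaced by (j): (j) is triggered — a current Tier 6 Registration is held. (k) is engaged (the compliance score is 16 points, below the 17 points limit), but yields to (l): (l) operates against (k): a current Standing Exemption Letter is held. So (e) is unavailable.
No exception displaces § 84.1.

Yes — Kwame must hold a vendor licence.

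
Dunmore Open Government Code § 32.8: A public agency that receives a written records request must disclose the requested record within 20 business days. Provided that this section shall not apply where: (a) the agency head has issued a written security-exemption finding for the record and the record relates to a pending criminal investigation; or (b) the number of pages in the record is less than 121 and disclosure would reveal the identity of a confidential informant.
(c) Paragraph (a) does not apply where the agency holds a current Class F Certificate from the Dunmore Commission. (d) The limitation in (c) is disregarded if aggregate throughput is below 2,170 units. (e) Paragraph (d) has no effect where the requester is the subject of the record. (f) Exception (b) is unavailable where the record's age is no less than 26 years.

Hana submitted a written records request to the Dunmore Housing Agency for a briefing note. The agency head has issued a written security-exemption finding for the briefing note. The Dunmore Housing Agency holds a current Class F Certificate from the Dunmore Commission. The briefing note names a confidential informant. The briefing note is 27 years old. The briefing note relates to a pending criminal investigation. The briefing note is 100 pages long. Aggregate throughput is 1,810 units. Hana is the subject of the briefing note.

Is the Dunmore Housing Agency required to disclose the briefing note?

Exception (a)'s conditions are all satisfied: a written security-exemption finding has been issued; the briefing note relates to a pending investigation. But applying paragraphs (c)–(e): (c) applies — a current Class F Certificate is held. (d) is triggered (aggregate throughput is 1,810 units, below the 2,170 units limit), but yields to (e): (e) operates against (d): Hana is the subject of the briefing note. (a) is therefore removed.
Exception (b): the number of pages in the record is 100, less than the 121 limit; the briefing note names a confidential informant — every condition holds. But: (f) operates — the record's age is 27 years, meeting the 26 years threshold. So (b) is unavailable.
No exception displaces § 32.8.

Yes — the Dunmore Housing Agency must disclose the briefing note.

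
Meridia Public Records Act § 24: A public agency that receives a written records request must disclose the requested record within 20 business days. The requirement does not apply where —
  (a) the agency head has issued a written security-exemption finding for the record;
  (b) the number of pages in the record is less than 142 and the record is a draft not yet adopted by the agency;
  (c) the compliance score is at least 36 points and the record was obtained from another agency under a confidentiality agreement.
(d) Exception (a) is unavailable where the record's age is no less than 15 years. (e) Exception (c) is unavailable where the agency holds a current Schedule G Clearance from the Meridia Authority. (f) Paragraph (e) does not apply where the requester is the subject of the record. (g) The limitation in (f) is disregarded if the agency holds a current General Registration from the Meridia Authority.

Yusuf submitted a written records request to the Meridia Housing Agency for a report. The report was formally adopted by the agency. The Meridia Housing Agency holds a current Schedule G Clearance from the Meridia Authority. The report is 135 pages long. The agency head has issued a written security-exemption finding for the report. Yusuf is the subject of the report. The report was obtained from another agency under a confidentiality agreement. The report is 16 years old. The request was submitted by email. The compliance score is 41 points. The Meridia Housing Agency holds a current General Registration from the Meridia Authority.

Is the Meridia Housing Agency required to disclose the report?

All of (a)'s requirements are met (a written security-exemption finding has been issued). Turning to paragraph (d): (d) operates against (a): the record's age is 16 years, meeting the 15 years threshold. Exception (a) does not apply.
Exception (b) requires that the record is a draft not yet adopted by the agency; but the report has been formally adopted, so (b) is unavailable.
Exception (c): the compliance score is 41 points, meeting the 36 points threshold; the report was obtained under a confidentiality agreement — every condition holds. But applying paragraphs (e)–(g): (e) operates against (c): a current Schedule G Clearance is held. (f) operates (Yusuf is the subject of the report), but is overridden by (g): (g) operates against (f): a current General Registration is held. So (c) is unavailable.
No exception applies. The general rule governs.

Yes — the Meridia Housing Agency must disclose the report.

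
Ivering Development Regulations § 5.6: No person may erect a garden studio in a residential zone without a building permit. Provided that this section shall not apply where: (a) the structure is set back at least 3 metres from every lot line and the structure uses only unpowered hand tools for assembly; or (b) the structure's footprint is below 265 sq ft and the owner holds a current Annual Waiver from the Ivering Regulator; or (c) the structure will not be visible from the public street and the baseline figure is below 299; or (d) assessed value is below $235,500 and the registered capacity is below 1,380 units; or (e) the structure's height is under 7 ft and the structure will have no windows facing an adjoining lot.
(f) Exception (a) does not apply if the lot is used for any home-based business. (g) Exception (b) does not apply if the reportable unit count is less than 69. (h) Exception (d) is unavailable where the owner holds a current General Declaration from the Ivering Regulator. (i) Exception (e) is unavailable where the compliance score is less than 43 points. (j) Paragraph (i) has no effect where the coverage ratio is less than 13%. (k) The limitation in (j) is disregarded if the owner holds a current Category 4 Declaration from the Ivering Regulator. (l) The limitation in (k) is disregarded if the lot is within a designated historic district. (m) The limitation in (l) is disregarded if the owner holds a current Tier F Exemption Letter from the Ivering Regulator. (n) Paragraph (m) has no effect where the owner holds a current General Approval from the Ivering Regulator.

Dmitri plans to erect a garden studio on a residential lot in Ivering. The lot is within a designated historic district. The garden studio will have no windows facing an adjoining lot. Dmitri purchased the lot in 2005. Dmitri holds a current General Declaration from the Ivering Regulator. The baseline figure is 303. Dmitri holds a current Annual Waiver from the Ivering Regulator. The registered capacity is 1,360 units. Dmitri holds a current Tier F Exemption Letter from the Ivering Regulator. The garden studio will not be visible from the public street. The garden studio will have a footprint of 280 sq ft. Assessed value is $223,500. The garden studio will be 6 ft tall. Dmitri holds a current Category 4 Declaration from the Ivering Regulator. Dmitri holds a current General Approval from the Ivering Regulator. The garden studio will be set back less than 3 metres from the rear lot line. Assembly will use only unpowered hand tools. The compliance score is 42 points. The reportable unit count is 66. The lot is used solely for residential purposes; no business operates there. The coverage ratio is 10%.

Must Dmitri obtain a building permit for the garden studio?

No — exception (e) applies; Dmitri does not need a building permit.

Exception (a) does not apply: the rear setback is under 3 m.
Exception (b) requires that the structure's footprint is below 265 sq ft; but the structure's footprint is 280 sq ft, not below 265 sq ft, so (b) is unavailable.
Exception (c) requires that the baseline figure is below 299; but the baseline figure is 303, not below 299, so (c) is unavailable.
All of (d)'s requirements are met (assessed value is $223,500, below the $235,500 limit; the registered capacity is 1,360 units, below the 1,380 units limit). Turning to paragraph (h): (h) operates against (d): a current General Declaration is held. (d) is therefore removed.
Exception (e)'s conditions are all satisfied: the structure's height is 6 ft, under the 7 ft limit; no windows face an adjoining lot. Applying paragraphs (i)–(n): (i) applies (the compliance score is 42 points, less than the 43 points limit), but is displaced by (j): (j) operates against (i): the coverage ratio is 10%, less than the 13% limit. (k) would limit (j) — a current Category 4 Declaration is held — but (l) sets (k) aside: (l) operates against (k): the lot is in a historic district. (m) applies (a current Tier F Exemption Letter is held), but is set aside by (n): (n) is engaged — a current General Approval is held. Exception (e) stands.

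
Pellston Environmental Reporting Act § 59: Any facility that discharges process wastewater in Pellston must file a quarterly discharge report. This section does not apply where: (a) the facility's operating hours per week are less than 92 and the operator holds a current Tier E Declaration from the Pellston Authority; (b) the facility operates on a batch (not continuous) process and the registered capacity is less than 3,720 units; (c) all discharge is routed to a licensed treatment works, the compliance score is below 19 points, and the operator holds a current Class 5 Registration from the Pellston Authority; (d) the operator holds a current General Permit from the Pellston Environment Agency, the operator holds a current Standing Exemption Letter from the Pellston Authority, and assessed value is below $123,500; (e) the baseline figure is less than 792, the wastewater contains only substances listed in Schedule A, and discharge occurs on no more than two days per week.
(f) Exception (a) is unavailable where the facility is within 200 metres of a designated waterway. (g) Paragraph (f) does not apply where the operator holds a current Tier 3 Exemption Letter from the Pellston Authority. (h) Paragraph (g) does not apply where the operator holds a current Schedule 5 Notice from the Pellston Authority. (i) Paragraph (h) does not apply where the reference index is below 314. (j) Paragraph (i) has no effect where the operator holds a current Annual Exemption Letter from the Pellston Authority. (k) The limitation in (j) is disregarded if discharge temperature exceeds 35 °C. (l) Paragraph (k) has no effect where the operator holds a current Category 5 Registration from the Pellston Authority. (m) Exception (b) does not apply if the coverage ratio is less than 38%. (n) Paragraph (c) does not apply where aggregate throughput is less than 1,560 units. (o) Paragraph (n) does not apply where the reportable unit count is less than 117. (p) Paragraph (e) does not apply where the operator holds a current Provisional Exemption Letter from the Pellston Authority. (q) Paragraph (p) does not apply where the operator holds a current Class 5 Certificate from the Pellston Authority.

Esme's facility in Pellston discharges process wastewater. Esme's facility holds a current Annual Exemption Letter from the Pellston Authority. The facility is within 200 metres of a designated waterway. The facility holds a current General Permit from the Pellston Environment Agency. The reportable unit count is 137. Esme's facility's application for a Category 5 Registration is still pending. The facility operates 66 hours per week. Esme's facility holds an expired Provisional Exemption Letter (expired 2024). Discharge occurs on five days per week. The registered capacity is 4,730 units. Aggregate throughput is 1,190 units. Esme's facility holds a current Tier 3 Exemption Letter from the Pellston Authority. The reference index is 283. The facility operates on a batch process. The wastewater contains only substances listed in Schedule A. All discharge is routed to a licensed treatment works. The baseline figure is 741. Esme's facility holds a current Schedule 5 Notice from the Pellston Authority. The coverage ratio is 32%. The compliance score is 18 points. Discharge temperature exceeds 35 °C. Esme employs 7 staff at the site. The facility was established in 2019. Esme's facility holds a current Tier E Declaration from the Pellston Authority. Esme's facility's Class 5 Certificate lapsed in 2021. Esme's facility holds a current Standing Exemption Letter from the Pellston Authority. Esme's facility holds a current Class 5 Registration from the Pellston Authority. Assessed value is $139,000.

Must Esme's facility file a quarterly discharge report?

Exception (a)'s conditions are all satisfied: the facility's operating hours per week are 66, less than the 92 limit; a current Tier E Declaration is held. Applying paragraphs (f)–(l): (f) would limit (a) — the facility is within 200 m of a designated waterway — but (g) sets (f) aside: (g) operates against (f): a current Tier 3 Exemption Letter is held. (h) would limit (g) — a current Schedule 5 Notice is held — but (i) sets (h) aside: (i) is engaged — the reference index is 283, below the 314 limit. (j) applies (a current Annual Exemption Letter is held), but is displaced by (k): (k) operates against (j): discharge temperature exceeds 35 °C. (l), which would lift (k), is not engaged — the Category 5 Registration is not current. (a) remains available.
Exception (b) requires that the registered capacity is less than 3,720 units; but the registered capacity is 4,730 units, not less than 3,720 units, so (b) is unavailable.
Exception (c)'s conditions are all satisfied: discharge is routed to a licensed treatment works; the compliance score is 18 points, below the 19 points limit; a current Class 5 Registration is held. But: (n) operates — aggregate throughput is 1,190 units, less than the 1,560 units limit. (o) is not triggered (the reportable unit count is 137, not less than 117), so (n) stands. Exception (c) does not apply.
Exception (d) requires that assessed value is below $123,500; but assessed value is $139,000, not below $123,500, so (d) is unavailable.
Exception (e) does not apply: discharge occurs on five days per week.

No — exception (a) applies; Esme's facility is not required to file a quarterly discharge report.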